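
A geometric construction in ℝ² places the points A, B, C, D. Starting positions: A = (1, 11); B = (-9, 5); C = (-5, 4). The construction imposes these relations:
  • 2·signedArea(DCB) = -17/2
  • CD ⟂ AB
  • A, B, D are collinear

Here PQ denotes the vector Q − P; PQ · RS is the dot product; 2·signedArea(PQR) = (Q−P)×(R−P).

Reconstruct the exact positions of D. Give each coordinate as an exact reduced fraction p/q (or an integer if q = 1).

D = (-13/2, 13/2)

1. D_x = -13/2  [A, B, D are collinear ∩ CD ⟂ AB]
2. D_y = 13/2  [A, B, D are collinear ∩ CD ⟂ AB]
   → D = (-13/2, 13/2)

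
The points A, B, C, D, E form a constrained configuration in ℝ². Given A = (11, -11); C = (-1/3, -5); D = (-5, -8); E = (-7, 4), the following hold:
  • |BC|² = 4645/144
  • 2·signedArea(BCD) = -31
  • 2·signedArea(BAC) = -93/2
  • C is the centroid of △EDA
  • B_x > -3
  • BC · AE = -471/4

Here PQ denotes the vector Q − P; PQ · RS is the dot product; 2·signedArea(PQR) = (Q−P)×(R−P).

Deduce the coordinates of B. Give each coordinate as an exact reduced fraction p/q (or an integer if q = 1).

1. B_x = -5/2  [2·signedArea(BAC) = -93/2 ∩ 2·signedArea(BCD) = -31]
2. B_y = 1/4  [2·signedArea(BAC) = -93/2 ∩ 2·signedArea(BCD) = -31]
   → B = (-5/2, 1/4)

B = (-5/2, 1/4)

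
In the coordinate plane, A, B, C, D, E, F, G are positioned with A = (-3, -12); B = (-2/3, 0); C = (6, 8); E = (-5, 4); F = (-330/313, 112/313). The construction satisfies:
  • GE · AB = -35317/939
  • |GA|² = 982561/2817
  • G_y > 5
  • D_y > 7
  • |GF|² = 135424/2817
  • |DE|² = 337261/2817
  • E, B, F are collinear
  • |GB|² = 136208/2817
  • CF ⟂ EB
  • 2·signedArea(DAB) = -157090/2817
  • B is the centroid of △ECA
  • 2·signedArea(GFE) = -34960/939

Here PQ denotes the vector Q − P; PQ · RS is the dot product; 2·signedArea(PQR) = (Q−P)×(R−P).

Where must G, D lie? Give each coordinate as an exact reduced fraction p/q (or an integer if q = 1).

1. G_x = 1142/313  [2·signedArea(GFE) = -34960/939 ∩ GE · AB = -35317/939]
2. G_y = 5120/939  [2·signedArea(GFE) = -34960/939 ∩ GE · AB = -35317/939]
   → G = (1142/313, 5120/939)
3. D_x = 1694/313  [line -12·x + 7/3·y + 134554/2817 = 0 ∩ |DE|² = 337261/2817]
4. D_y = 6914/939  [line -12·x + 7/3·y + 134554/2817 = 0 ∩ |DE|² = 337261/2817]
   → D = (1694/313, 6914/939)

D = (1694/313, 6914/939)
G = (1142/313, 5120/939)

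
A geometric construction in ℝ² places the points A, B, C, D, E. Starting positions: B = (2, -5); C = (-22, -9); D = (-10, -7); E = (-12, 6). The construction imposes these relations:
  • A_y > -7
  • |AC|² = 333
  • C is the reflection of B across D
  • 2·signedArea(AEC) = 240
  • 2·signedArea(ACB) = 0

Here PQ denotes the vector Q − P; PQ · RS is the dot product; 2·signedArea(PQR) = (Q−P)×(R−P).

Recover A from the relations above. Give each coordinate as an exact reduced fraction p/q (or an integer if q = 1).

A = (-4, -6)

1. A_x = -4  [2·signedArea(ACB) = 0 ∩ 2·signedArea(AEC) = 240]
2. A_y = -6  [2·signedArea(ACB) = 0 ∩ 2·signedArea(AEC) = 240]
   → A = (-4, -6)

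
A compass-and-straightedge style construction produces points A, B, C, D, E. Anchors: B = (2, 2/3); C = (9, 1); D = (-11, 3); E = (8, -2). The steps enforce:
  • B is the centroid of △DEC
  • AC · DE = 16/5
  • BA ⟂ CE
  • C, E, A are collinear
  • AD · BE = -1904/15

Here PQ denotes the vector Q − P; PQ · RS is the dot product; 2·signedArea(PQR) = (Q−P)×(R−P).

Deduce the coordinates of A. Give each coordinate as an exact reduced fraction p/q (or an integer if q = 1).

1. A_x = 41/5  [C, E, A are collinear ∩ BA ⟂ CE]
2. A_y = -7/5  [C, E, A are collinear ∩ BA ⟂ CE]
   → A = (41/5, -7/5)

A = (41/5, -7/5)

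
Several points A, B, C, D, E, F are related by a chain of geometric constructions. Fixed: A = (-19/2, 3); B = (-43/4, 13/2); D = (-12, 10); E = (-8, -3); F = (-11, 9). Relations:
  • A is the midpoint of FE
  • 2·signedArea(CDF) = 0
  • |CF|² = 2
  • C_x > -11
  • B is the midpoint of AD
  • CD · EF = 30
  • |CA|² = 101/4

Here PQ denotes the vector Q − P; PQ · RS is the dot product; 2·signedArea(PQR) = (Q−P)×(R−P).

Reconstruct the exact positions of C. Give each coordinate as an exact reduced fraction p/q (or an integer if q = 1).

1. C_x = -10  [2·signedArea(CDF) = 0 ∩ CD · EF = 30]
2. C_y = 8  [2·signedArea(CDF) = 0 ∩ CD · EF = 30]
   → C = (-10, 8)

C = (-10, 8)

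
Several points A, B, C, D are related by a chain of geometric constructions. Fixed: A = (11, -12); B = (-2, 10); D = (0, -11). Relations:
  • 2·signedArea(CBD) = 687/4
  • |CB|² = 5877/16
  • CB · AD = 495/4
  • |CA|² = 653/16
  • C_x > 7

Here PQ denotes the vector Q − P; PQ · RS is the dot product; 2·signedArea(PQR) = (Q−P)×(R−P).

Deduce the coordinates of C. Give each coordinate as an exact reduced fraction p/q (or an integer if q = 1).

1. C_x = 31/4  [2·signedArea(CBD) = 687/4 ∩ CB · AD = 495/4]
2. C_y = -13/2  [2·signedArea(CBD) = 687/4 ∩ CB · AD = 495/4]
   → C = (31/4, -13/2)

C = (31/4, -13/2)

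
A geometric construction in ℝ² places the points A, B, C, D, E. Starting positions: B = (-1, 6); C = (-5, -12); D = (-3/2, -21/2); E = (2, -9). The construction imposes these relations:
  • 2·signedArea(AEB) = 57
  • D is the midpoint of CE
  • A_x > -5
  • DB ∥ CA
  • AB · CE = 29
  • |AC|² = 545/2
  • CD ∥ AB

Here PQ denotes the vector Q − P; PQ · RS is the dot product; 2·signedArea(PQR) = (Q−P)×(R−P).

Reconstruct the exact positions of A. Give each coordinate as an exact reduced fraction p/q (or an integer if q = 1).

1. A_x = -9/2  [CD ∥ AB ∩ DB ∥ CA]
2. A_y = 9/2  [CD ∥ AB ∩ DB ∥ CA]
   → A = (-9/2, 9/2)

A = (-9/2, 9/2)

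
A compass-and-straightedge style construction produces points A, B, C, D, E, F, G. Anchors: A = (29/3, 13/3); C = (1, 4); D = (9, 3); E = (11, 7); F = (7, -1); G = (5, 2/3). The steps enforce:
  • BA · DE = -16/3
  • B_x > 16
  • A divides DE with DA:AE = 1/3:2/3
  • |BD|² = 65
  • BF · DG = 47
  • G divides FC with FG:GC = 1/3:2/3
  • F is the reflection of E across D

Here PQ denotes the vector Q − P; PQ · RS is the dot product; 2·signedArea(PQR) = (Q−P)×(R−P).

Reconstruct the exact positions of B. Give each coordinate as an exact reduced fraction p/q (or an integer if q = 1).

B = (17, 2)

1. B_x = 17  [BA · DE = -16/3 ∩ BF · DG = 47]
2. B_y = 2  [BA · DE = -16/3 ∩ BF · DG = 47]
   → B = (17, 2)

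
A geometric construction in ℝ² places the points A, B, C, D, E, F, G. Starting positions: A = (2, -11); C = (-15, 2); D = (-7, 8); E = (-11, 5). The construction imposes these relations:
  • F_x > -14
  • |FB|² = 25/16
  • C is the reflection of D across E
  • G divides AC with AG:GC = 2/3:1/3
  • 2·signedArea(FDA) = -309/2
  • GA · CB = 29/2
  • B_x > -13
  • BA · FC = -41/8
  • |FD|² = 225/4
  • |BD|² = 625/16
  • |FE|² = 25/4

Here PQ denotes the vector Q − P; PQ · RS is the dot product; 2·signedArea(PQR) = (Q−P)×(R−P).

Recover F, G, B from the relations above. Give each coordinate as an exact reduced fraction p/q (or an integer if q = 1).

B = (-12, 17/4)
F = (-13, 7/2)
G = (-28/3, -7/3)

1. F_x = -13  [line 19·x + 9·y + 431/2 = 0 ∩ |FD|² = 225/4]
2. F_y = 7/2  [line 19·x + 9·y + 431/2 = 0 ∩ |FD|² = 225/4]
   → F = (-13, 7/2)
3. G_x = -28/3  [G divides AC with AG:GC = 2/3:1/3]
4. G_y = -7/3  [G divides AC with AG:GC = 2/3:1/3]
   → G = (-28/3, -7/3)
5. B_x = -12  [BA · FC = -41/8 ∩ GA · CB = 29/2]
6. B_y = 17/4  [BA · FC = -41/8 ∩ GA · CB = 29/2]
   → B = (-12, 17/4)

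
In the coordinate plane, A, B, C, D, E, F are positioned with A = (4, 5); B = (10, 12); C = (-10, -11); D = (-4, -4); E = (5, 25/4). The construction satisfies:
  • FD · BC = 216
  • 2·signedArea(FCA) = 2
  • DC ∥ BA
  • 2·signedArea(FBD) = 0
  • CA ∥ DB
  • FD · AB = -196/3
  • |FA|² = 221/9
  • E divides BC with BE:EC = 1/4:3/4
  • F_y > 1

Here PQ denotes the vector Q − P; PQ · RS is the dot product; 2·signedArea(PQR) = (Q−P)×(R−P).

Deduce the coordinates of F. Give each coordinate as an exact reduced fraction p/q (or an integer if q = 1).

1. F_x = 2/3  [2·signedArea(FBD) = 0 ∩ FD · BC = 216]
2. F_y = 4/3  [2·signedArea(FBD) = 0 ∩ FD · BC = 216]
   → F = (2/3, 4/3)

F = (2/3, 4/3)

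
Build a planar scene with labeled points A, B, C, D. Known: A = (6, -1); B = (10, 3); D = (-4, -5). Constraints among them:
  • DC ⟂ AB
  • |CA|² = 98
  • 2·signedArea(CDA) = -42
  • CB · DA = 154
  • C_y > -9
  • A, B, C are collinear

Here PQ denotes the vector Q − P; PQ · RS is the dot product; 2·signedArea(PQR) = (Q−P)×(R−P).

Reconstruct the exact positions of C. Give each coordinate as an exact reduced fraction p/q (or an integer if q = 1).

C = (-1, -8)

1. C_x = -1  [A, B, C are collinear ∩ DC ⟂ AB]
2. C_y = -8  [A, B, C are collinear ∩ DC ⟂ AB]
   → C = (-1, -8)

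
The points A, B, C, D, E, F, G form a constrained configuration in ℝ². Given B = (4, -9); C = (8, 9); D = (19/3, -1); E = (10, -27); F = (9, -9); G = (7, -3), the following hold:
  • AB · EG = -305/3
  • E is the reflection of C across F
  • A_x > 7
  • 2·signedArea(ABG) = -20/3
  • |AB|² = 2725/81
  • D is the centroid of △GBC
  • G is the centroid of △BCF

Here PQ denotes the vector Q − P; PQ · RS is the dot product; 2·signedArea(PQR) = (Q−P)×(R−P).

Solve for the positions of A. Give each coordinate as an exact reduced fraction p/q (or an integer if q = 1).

1. A_x = 67/9  [AB · EG = -305/3 ∩ 2·signedArea(ABG) = -20/3]
2. A_y = -13/3  [AB · EG = -305/3 ∩ 2·signedArea(ABG) = -20/3]
   → A = (67/9, -13/3)

A = (67/9, -13/3)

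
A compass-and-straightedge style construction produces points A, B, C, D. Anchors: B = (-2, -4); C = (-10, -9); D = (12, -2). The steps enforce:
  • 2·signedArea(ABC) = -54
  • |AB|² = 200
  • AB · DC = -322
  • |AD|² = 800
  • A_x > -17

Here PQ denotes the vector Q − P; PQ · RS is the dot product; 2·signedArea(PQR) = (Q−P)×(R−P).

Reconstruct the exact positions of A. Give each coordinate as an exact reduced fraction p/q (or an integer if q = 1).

A = (-16, -6)

1. A_x = -16  [2·signedArea(ABC) = -54 ∩ AB · DC = -322]
2. A_y = -6  [2·signedArea(ABC) = -54 ∩ AB · DC = -322]
   → A = (-16, -6)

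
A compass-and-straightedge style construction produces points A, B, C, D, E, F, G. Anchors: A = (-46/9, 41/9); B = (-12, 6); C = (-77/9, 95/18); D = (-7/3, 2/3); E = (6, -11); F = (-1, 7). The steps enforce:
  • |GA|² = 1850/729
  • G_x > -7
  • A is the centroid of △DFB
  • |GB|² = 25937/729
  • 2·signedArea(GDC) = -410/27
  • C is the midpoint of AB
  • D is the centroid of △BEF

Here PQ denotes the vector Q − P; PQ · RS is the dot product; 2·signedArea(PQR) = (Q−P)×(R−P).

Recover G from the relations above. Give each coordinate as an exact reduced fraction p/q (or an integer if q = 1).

1. G_x = -163/27  [line -83/18·x + -56/9·y + 463/54 = 0 ∩ |GB|² = 25937/729]
2. G_y = 158/27  [line -83/18·x + -56/9·y + 463/54 = 0 ∩ |GB|² = 25937/729]
   → G = (-163/27, 158/27)

G = (-163/27, 158/27)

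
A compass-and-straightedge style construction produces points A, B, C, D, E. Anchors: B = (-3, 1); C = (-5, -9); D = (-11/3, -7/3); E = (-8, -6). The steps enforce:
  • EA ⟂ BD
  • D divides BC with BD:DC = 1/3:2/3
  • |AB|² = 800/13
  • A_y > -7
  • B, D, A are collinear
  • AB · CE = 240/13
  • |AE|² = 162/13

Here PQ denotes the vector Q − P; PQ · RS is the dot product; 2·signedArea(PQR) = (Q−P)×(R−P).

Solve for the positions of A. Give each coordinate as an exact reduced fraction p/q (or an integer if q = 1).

A = (-59/13, -87/13)

1. A_x = -59/13  [B, D, A are collinear ∩ EA ⟂ BD]
2. A_y = -87/13  [B, D, A are collinear ∩ EA ⟂ BD]
   → A = (-59/13, -87/13)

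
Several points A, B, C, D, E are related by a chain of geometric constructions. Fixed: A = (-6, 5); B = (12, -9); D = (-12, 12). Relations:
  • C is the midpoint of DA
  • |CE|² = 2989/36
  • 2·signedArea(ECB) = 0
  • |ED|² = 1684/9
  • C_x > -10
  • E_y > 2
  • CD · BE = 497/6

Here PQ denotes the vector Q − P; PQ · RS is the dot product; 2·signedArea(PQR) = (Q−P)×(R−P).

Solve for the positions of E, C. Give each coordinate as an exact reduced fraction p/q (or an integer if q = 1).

1. C_x = -9  [C is the midpoint of DA]
2. C_y = 17/2  [C is the midpoint of DA]
   → C = (-9, 17/2)
3. E_x = -2  [2·signedArea(ECB) = 0 ∩ CD · BE = 497/6]
4. E_y = 8/3  [2·signedArea(ECB) = 0 ∩ CD · BE = 497/6]
   → E = (-2, 8/3)

C = (-9, 17/2)
E = (-2, 8/3)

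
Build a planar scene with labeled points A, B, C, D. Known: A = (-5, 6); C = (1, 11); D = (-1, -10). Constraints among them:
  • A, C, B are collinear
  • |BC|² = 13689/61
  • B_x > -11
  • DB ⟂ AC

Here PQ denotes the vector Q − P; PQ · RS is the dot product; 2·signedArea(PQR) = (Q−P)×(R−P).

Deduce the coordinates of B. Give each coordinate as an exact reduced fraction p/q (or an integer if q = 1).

B = (-641/61, 86/61)

1. B_x = -641/61  [A, C, B are collinear ∩ DB ⟂ AC]
2. B_y = 86/61  [A, C, B are collinear ∩ DB ⟂ AC]
   → B = (-641/61, 86/61)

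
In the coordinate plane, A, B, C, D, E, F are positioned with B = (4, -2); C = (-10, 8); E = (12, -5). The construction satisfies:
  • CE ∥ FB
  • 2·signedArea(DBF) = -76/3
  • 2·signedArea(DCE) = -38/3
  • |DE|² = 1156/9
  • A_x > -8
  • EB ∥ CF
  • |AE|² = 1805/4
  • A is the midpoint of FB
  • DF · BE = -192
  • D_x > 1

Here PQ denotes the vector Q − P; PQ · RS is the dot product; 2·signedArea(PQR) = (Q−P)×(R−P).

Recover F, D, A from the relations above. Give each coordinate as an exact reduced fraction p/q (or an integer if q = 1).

1. F_x = -18  [CE ∥ FB ∩ EB ∥ CF]
2. F_y = 11  [CE ∥ FB ∩ EB ∥ CF]
   → F = (-18, 11)
3. D_x = 2  [2·signedArea(DBF) = -76/3 ∩ DF · BE = -192]
4. D_y = 1/3  [2·signedArea(DBF) = -76/3 ∩ DF · BE = -192]
   → D = (2, 1/3)
5. A_x = -7  [A is the midpoint of FB]
6. A_y = 9/2  [A is the midpoint of FB]
   → A = (-7, 9/2)

A = (-7, 9/2)
D = (2, 1/3)
F = (-18, 11)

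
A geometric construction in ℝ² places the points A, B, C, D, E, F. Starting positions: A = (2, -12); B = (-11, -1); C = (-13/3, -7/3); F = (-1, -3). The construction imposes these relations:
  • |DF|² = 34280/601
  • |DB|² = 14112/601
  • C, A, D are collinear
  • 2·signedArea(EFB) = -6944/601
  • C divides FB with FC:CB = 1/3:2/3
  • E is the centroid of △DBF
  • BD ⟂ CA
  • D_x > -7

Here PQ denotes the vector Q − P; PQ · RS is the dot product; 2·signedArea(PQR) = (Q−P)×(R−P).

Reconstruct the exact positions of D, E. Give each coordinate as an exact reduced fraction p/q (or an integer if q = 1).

D = (-4175/601, 995/601)
E = (-11387/1803, -1409/1803)

1. D_x = -4175/601  [C, A, D are collinear ∩ BD ⟂ CA]
2. D_y = 995/601  [C, A, D are collinear ∩ BD ⟂ CA]
   → D = (-4175/601, 995/601)
3. E_x = -11387/1803  [E is the centroid of △DBF]
4. E_y = -1409/1803  [E is the centroid of △DBF]
   → E = (-11387/1803, -1409/1803)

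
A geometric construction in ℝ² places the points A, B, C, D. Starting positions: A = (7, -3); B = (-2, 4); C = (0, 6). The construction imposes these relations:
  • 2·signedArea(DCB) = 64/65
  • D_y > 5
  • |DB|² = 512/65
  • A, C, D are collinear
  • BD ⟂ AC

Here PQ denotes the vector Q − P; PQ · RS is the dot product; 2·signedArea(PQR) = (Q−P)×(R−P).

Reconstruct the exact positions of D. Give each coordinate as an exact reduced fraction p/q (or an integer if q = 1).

D = (14/65, 372/65)

1. D_x = 14/65  [A, C, D are collinear ∩ BD ⟂ AC]
2. D_y = 372/65  [A, C, D are collinear ∩ BD ⟂ AC]
   → D = (14/65, 372/65)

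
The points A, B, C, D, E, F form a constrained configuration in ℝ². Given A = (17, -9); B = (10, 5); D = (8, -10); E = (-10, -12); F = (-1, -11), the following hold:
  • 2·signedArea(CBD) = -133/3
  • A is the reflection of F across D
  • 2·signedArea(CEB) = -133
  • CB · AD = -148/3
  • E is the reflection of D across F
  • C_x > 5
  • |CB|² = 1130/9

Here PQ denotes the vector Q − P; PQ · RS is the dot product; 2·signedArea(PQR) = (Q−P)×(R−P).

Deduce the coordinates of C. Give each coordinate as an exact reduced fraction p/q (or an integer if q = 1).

C = (17/3, -16/3)

1. C_x = 17/3  [2·signedArea(CBD) = -133/3 ∩ CB · AD = -148/3]
2. C_y = -16/3  [2·signedArea(CBD) = -133/3 ∩ CB · AD = -148/3]
   → C = (17/3, -16/3)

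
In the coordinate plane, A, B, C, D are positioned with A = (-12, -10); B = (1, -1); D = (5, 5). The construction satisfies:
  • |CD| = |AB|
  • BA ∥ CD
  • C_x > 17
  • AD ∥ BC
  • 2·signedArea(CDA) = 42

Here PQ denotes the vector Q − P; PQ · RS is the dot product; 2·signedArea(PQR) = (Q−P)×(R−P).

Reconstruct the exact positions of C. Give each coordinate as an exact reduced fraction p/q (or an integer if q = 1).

C = (18, 14)

1. C_x = 18  [BA ∥ CD ∩ AD ∥ BC]
2. C_y = 14  [BA ∥ CD ∩ AD ∥ BC]
   → C = (18, 14)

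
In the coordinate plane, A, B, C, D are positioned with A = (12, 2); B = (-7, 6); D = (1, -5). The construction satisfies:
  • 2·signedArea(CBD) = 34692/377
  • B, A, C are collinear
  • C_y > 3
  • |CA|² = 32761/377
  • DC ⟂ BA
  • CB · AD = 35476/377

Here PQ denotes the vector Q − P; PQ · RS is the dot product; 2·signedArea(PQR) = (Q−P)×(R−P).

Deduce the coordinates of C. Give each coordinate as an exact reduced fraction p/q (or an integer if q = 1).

C = (1085/377, 1478/377)

1. C_x = 1085/377  [B, A, C are collinear ∩ DC ⟂ BA]
2. C_y = 1478/377  [B, A, C are collinear ∩ DC ⟂ BA]
   → C = (1085/377, 1478/377)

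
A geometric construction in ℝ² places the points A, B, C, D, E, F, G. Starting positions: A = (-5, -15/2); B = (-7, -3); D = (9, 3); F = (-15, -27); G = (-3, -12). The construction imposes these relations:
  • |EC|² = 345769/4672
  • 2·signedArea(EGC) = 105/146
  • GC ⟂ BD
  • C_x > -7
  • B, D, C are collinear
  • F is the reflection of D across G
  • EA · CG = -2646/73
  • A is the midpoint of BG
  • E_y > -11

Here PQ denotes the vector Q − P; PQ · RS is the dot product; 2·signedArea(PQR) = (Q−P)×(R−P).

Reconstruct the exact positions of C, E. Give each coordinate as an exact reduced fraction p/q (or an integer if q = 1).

C = (-471/73, -204/73)
E = (-7/2, -87/8)

1. C_x = -471/73  [B, D, C are collinear ∩ GC ⟂ BD]
2. C_y = -204/73  [B, D, C are collinear ∩ GC ⟂ BD]
   → C = (-471/73, -204/73)
3. E_x = -7/2  [EA · CG = -2646/73 ∩ 2·signedArea(EGC) = 105/146]
4. E_y = -87/8  [EA · CG = -2646/73 ∩ 2·signedArea(EGC) = 105/146]
   → E = (-7/2, -87/8)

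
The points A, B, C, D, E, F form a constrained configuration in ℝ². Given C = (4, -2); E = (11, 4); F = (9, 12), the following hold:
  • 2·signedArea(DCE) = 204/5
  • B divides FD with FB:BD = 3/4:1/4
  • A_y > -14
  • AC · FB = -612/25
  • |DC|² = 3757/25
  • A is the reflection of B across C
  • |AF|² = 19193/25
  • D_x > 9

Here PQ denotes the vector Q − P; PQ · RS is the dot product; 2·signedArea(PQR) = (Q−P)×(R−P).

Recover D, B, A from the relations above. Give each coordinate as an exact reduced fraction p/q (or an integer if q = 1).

A = (-8/5, -68/5)
B = (48/5, 48/5)
D = (49/5, 44/5)

1. D_x = 49/5  [line -6·x + 7·y + -14/5 = 0 ∩ |DC|² = 3757/25]
2. D_y = 44/5  [line -6·x + 7·y + -14/5 = 0 ∩ |DC|² = 3757/25]
   → D = (49/5, 44/5)
3. B_x = 48/5  [B divides FD with FB:BD = 3/4:1/4]
4. B_y = 48/5  [B divides FD with FB:BD = 3/4:1/4]
   → B = (48/5, 48/5)
5. A_x = -8/5  [A is the reflection of B across C]
6. A_y = -68/5  [A is the reflection of B across C]
   → A = (-8/5, -68/5)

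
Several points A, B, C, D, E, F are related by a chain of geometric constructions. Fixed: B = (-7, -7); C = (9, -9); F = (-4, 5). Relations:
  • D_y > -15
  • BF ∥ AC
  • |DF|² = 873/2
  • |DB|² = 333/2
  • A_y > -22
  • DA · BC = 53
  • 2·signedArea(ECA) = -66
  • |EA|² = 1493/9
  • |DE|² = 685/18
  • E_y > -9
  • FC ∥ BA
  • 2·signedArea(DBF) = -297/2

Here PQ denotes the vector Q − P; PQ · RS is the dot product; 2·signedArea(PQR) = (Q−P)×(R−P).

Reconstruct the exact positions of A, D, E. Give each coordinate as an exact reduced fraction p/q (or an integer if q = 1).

A = (6, -21)
D = (7/2, -29/2)
E = (11/3, -25/3)

1. A_x = 6  [BF ∥ AC ∩ FC ∥ BA]
2. A_y = -21  [BF ∥ AC ∩ FC ∥ BA]
   → A = (6, -21)
3. D_x = 7/2  [2·signedArea(DBF) = -297/2 ∩ DA · BC = 53]
4. D_y = -29/2  [2·signedArea(DBF) = -297/2 ∩ DA · BC = 53]
   → D = (7/2, -29/2)
5. E_x = 11/3  [line 12·x + -3·y + -69 = 0 ∩ |DE|² = 685/18]
6. E_y = -25/3  [line 12·x + -3·y + -69 = 0 ∩ |DE|² = 685/18]
   → E = (11/3, -25/3)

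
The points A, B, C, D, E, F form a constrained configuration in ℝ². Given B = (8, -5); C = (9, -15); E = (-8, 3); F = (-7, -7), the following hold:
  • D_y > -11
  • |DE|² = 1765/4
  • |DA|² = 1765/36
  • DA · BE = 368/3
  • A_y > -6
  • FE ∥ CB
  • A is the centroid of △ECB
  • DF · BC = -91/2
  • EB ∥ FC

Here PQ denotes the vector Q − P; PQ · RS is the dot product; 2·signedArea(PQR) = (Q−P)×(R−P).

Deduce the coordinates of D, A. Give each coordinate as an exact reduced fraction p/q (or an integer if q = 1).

A = (3, -17/3)
D = (17/2, -10)

1. D_x = 17/2  [line -1·x + 10·y + 217/2 = 0 ∩ |DE|² = 1765/4]
2. D_y = -10  [line -1·x + 10·y + 217/2 = 0 ∩ |DE|² = 1765/4]
   → D = (17/2, -10)
3. A_x = 3  [A is the centroid of △ECB]
4. A_y = -17/3  [A is the centroid of △ECB]
   → A = (3, -17/3)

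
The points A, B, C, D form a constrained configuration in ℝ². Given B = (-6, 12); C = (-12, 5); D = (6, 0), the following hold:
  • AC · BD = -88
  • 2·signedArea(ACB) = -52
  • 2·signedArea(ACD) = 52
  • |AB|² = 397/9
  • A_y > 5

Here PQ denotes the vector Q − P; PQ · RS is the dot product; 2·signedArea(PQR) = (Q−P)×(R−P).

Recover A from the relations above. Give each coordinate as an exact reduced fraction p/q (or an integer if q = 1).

1. A_x = -4  [2·signedArea(ACB) = -52 ∩ AC · BD = -88]
2. A_y = 17/3  [2·signedArea(ACB) = -52 ∩ AC · BD = -88]
   → A = (-4, 17/3)

A = (-4, 17/3)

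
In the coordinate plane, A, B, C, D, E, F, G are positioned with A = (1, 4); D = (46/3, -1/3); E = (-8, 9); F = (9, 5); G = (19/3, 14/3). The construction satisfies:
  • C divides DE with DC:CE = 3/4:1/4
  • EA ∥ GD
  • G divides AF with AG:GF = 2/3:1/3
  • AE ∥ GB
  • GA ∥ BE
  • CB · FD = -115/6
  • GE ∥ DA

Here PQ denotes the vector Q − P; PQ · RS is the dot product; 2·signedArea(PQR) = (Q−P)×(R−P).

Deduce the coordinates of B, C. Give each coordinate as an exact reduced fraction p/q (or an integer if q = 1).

1. B_x = -8/3  [GA ∥ BE ∩ AE ∥ GB]
2. B_y = 29/3  [GA ∥ BE ∩ AE ∥ GB]
   → B = (-8/3, 29/3)
3. C_x = -13/6  [C divides DE with DC:CE = 3/4:1/4]
4. C_y = 20/3  [C divides DE with DC:CE = 3/4:1/4]
   → C = (-13/6, 20/3)

B = (-8/3, 29/3)
C = (-13/6, 20/3)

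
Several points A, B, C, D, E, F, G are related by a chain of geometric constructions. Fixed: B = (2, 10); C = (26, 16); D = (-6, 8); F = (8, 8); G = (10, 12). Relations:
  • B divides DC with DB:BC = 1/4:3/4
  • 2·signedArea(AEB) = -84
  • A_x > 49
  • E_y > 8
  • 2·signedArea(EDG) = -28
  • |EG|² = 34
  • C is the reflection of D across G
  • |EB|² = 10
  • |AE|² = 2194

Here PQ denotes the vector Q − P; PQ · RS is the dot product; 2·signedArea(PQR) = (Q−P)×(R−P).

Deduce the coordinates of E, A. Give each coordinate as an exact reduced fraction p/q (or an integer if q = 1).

1. E_x = 5  [line -4·x + 16·y + -124 = 0 ∩ |EB|² = 10]
2. E_y = 9  [line -4·x + 16·y + -124 = 0 ∩ |EB|² = 10]
   → E = (5, 9)
3. A_x = 50  [line -1·x + -3·y + 116 = 0 ∩ |AE|² = 2194]
4. A_y = 22  [line -1·x + -3·y + 116 = 0 ∩ |AE|² = 2194]
   → A = (50, 22)

A = (50, 22)
E = (5, 9)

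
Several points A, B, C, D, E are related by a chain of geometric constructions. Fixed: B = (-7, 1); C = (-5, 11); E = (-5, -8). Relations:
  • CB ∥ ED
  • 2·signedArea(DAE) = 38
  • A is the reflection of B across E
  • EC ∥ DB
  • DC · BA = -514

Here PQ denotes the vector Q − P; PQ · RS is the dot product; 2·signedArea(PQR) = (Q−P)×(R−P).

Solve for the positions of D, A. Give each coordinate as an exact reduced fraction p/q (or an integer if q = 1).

1. D_x = -7  [EC ∥ DB ∩ CB ∥ ED]
2. D_y = -18  [EC ∥ DB ∩ CB ∥ ED]
   → D = (-7, -18)
3. A_x = -3  [A is the reflection of B across E]
4. A_y = -17  [A is the reflection of B across E]
   → A = (-3, -17)

A = (-3, -17)
D = (-7, -18)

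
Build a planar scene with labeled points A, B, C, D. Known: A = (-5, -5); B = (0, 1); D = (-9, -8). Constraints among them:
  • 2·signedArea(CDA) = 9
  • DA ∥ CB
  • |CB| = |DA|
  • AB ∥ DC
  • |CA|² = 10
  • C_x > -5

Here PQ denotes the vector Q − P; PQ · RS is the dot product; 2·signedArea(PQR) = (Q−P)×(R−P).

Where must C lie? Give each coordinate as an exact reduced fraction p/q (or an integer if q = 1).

C = (-4, -2)

1. C_x = -4  [DA ∥ CB ∩ AB ∥ DC]
2. C_y = -2  [DA ∥ CB ∩ AB ∥ DC]
   → C = (-4, -2)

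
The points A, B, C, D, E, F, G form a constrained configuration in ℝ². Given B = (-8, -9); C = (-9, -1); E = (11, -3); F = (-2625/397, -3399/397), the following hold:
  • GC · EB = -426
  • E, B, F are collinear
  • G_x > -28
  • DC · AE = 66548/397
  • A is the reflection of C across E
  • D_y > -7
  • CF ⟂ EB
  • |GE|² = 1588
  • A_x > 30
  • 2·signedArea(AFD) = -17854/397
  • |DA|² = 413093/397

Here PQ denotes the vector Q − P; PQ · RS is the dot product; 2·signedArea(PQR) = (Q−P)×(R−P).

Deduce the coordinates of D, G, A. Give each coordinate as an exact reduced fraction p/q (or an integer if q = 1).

1. G_x = -27  [line 19·x + 6·y + 603 = 0 ∩ |GE|² = 1588]
2. G_y = -15  [line 19·x + 6·y + 603 = 0 ∩ |GE|² = 1588]
   → G = (-27, -15)
3. A_x = 31  [A is the reflection of C across E]
4. A_y = -5  [A is the reflection of C across E]
   → A = (31, -5)
5. D_x = -478/397  [DC · AE = 66548/397 ∩ 2·signedArea(AFD) = -17854/397]
6. D_y = -2721/397  [DC · AE = 66548/397 ∩ 2·signedArea(AFD) = -17854/397]
   → D = (-478/397, -2721/397)

A = (31, -5)
D = (-478/397, -2721/397)
G = (-27, -15)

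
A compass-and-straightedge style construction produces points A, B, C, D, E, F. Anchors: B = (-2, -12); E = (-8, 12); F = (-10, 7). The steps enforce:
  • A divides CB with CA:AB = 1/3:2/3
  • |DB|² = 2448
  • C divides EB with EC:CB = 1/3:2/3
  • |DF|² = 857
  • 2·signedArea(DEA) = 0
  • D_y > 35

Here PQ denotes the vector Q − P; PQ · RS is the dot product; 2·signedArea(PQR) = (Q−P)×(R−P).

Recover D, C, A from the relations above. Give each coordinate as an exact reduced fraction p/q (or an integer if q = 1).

A = (-14/3, -4/3)
C = (-6, 4)
D = (-14, 36)

1. C_x = -6  [C divides EB with EC:CB = 1/3:2/3]
2. C_y = 4  [C divides EB with EC:CB = 1/3:2/3]
   → C = (-6, 4)
3. A_x = -14/3  [A divides CB with CA:AB = 1/3:2/3]
4. A_y = -4/3  [A divides CB with CA:AB = 1/3:2/3]
   → A = (-14/3, -4/3)
5. D_x = -14  [line 40/3·x + 10/3·y + 200/3 = 0 ∩ |DB|² = 2448]
6. D_y = 36  [line 40/3·x + 10/3·y + 200/3 = 0 ∩ |DB|² = 2448]
   → D = (-14, 36)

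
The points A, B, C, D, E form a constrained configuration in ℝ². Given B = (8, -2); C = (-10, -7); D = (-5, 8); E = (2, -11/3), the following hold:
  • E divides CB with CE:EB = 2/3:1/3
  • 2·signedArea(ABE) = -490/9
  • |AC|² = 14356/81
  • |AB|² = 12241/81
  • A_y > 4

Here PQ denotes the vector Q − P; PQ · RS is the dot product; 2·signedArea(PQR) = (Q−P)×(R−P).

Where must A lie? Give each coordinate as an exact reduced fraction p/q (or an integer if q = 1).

A = (-8/3, 37/9)

1. A_x = -8/3  [line 5/3·x + -6·y + 262/9 = 0 ∩ |AC|² = 14356/81]
2. A_y = 37/9  [line 5/3·x + -6·y + 262/9 = 0 ∩ |AC|² = 14356/81]
   → A = (-8/3, 37/9)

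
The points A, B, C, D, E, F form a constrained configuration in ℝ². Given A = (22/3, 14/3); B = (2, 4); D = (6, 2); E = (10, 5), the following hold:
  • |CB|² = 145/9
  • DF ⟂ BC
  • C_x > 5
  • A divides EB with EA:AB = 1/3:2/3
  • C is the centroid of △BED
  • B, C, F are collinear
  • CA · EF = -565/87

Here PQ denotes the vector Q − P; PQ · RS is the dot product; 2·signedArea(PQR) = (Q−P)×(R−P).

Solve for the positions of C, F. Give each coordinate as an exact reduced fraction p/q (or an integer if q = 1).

1. C_x = 6  [C is the centroid of △BED]
2. C_y = 11/3  [C is the centroid of △BED]
   → C = (6, 11/3)
3. F_x = 178/29  [B, C, F are collinear ∩ DF ⟂ BC]
4. F_y = 106/29  [B, C, F are collinear ∩ DF ⟂ BC]
   → F = (178/29, 106/29)

C = (6, 11/3)
F = (178/29, 106/29)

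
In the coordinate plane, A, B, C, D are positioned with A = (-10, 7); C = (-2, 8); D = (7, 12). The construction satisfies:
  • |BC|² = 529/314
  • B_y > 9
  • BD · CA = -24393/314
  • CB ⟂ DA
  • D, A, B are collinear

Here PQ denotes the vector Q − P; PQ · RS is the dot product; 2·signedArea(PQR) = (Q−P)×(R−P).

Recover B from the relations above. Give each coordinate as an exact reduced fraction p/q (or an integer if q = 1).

1. B_x = -743/314  [D, A, B are collinear ∩ CB ⟂ DA]
2. B_y = 2903/314  [D, A, B are collinear ∩ CB ⟂ DA]
   → B = (-743/314, 2903/314)

B = (-743/314, 2903/314)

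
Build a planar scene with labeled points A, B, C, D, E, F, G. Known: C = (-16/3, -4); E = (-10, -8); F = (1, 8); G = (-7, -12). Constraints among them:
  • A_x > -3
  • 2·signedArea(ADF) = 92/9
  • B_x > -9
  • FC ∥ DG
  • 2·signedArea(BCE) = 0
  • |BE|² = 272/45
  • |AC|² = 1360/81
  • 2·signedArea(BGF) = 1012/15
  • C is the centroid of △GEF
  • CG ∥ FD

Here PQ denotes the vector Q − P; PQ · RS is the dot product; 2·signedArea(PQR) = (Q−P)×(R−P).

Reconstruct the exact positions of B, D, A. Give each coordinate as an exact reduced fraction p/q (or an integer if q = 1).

1. B_x = -122/15  [2·signedArea(BCE) = 0 ∩ 2·signedArea(BGF) = 1012/15]
2. B_y = -32/5  [2·signedArea(BCE) = 0 ∩ 2·signedArea(BGF) = 1012/15]
   → B = (-122/15, -32/5)
3. D_x = -2/3  [FC ∥ DG ∩ CG ∥ FD]
4. D_y = 0  [FC ∥ DG ∩ CG ∥ FD]
   → D = (-2/3, 0)
5. A_x = -20/9  [line -8·x + 5/3·y + -140/9 = 0 ∩ |AC|² = 1360/81]
6. A_y = -4/3  [line -8·x + 5/3·y + -140/9 = 0 ∩ |AC|² = 1360/81]
   → A = (-20/9, -4/3)

A = (-20/9, -4/3)
B = (-122/15, -32/5)
D = (-2/3, 0)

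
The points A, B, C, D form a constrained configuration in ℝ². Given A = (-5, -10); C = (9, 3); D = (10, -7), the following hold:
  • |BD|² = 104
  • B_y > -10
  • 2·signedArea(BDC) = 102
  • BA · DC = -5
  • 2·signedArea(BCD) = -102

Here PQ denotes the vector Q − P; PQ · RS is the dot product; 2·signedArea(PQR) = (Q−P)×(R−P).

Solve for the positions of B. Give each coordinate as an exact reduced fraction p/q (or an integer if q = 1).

B = (0, -9)

1. B_x = 0  [2·signedArea(BDC) = 102 ∩ BA · DC = -5]
2. B_y = -9  [2·signedArea(BDC) = 102 ∩ BA · DC = -5]
   → B = (0, -9)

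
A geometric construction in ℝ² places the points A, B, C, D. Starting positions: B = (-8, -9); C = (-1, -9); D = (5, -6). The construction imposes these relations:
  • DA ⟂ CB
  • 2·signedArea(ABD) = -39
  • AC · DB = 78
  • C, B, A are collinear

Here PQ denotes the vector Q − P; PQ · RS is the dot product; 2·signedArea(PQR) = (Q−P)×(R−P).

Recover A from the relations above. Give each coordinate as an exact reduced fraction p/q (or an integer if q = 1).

A = (5, -9)

1. A_x = 5  [C, B, A are collinear ∩ DA ⟂ CB]
2. A_y = -9  [C, B, A are collinear ∩ DA ⟂ CB]
   → A = (5, -9)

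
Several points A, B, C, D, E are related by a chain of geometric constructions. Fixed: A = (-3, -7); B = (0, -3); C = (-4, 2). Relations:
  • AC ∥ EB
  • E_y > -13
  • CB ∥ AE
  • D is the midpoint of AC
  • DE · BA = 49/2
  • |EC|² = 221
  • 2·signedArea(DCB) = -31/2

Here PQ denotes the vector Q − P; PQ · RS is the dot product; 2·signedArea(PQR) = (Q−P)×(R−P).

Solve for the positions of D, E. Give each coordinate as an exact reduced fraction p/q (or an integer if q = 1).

D = (-7/2, -5/2)
E = (1, -12)

1. D_x = -7/2  [D is the midpoint of AC]
2. D_y = -5/2  [D is the midpoint of AC]
   → D = (-7/2, -5/2)
3. E_x = 1  [AC ∥ EB ∩ CB ∥ AE]
4. E_y = -12  [AC ∥ EB ∩ CB ∥ AE]
   → E = (1, -12)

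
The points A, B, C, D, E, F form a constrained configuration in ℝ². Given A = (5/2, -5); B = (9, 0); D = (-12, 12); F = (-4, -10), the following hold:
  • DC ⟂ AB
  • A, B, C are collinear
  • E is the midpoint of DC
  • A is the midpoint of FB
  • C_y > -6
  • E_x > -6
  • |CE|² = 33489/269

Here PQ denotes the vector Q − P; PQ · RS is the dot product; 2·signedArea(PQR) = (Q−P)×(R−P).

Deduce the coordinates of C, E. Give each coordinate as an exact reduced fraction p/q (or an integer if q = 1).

C = (432/269, -1530/269)
E = (-1398/269, 849/269)

1. C_x = 432/269  [A, B, C are collinear ∩ DC ⟂ AB]
2. C_y = -1530/269  [A, B, C are collinear ∩ DC ⟂ AB]
   → C = (432/269, -1530/269)
3. E_x = -1398/269  [E is the midpoint of DC]
4. E_y = 849/269  [E is the midpoint of DC]
   → E = (-1398/269, 849/269)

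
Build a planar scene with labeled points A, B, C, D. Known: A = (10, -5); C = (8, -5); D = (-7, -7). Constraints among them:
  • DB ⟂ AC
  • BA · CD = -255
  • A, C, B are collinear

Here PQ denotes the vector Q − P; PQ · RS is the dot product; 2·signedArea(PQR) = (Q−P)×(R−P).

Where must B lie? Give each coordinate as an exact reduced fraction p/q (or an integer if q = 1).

B = (-7, -5)

1. B_x = -7  [A, C, B are collinear ∩ DB ⟂ AC]
2. B_y = -5  [A, C, B are collinear ∩ DB ⟂ AC]
   → B = (-7, -5)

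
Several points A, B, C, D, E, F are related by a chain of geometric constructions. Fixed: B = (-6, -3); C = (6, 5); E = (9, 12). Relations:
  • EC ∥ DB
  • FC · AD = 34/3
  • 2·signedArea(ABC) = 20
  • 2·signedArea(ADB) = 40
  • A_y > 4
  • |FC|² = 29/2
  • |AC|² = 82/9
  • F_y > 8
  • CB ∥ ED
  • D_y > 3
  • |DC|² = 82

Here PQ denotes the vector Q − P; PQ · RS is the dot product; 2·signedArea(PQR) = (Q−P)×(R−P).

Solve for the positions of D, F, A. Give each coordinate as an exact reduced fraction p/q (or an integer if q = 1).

1. D_x = -3  [EC ∥ DB ∩ CB ∥ ED]
2. D_y = 4  [EC ∥ DB ∩ CB ∥ ED]
   → D = (-3, 4)
3. A_x = 3  [2·signedArea(ABC) = 20 ∩ 2·signedArea(ADB) = 40]
4. A_y = 14/3  [2·signedArea(ABC) = 20 ∩ 2·signedArea(ADB) = 40]
   → A = (3, 14/3)
5. F_x = 15/2  [line 6·x + 2/3·y + -152/3 = 0 ∩ |FC|² = 29/2]
6. F_y = 17/2  [line 6·x + 2/3·y + -152/3 = 0 ∩ |FC|² = 29/2]
   → F = (15/2, 17/2)

A = (3, 14/3)
D = (-3, 4)
F = (15/2, 17/2)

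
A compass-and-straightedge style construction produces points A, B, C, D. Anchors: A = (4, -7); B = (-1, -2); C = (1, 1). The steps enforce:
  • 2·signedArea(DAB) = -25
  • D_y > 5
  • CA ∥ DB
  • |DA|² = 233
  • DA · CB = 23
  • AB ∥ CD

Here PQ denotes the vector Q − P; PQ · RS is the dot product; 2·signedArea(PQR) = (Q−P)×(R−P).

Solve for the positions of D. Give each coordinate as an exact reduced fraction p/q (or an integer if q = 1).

D = (-4, 6)

1. D_x = -4  [CA ∥ DB ∩ AB ∥ CD]
2. D_y = 6  [CA ∥ DB ∩ AB ∥ CD]
   → D = (-4, 6)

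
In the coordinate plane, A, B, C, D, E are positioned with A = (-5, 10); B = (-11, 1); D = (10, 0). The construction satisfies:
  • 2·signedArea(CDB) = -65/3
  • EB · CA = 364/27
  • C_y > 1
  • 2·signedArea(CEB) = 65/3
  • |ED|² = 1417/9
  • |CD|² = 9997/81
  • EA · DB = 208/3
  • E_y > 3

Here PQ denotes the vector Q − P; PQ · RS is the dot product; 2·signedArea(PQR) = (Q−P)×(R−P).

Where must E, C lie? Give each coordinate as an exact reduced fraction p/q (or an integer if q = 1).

C = (-1, 14/9)
E = (-2, 11/3)

1. E_x = -2  [line 21·x + -1·y + 137/3 = 0 ∩ |ED|² = 1417/9]
2. E_y = 11/3  [line 21·x + -1·y + 137/3 = 0 ∩ |ED|² = 1417/9]
   → E = (-2, 11/3)
3. C_x = -1  [EB · CA = 364/27 ∩ 2·signedArea(CDB) = -65/3]
4. C_y = 14/9  [EB · CA = 364/27 ∩ 2·signedArea(CDB) = -65/3]
   → C = (-1, 14/9)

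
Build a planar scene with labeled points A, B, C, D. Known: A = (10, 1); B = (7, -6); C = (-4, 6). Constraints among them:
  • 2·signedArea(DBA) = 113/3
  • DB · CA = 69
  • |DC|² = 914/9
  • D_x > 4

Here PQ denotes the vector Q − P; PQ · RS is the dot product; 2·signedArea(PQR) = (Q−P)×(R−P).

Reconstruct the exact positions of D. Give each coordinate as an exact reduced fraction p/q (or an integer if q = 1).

1. D_x = 13/3  [DB · CA = 69 ∩ 2·signedArea(DBA) = 113/3]
2. D_y = 1/3  [DB · CA = 69 ∩ 2·signedArea(DBA) = 113/3]
   → D = (13/3, 1/3)

D = (13/3, 1/3)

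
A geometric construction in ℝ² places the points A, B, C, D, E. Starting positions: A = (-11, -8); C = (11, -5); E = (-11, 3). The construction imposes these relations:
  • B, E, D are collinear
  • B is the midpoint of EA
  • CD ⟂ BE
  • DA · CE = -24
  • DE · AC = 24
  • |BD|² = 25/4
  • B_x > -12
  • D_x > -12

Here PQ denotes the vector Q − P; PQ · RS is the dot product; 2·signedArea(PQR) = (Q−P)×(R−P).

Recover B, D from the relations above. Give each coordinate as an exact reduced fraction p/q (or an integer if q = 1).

B = (-11, -5/2)
D = (-11, -5)

1. B_x = -11  [B is the midpoint of EA]
2. B_y = -5/2  [B is the midpoint of EA]
   → B = (-11, -5/2)
3. D_x = -11  [B, E, D are collinear ∩ CD ⟂ BE]
4. D_y = -5  [B, E, D are collinear ∩ CD ⟂ BE]
   → D = (-11, -5)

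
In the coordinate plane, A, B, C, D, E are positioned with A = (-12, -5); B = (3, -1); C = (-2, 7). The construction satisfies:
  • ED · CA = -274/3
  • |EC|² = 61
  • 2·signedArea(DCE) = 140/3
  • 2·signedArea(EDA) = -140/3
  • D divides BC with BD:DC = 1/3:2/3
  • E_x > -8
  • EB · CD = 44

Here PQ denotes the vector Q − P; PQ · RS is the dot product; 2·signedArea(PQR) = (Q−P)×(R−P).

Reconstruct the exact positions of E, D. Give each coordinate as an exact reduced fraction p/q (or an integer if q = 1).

1. D_x = 4/3  [D divides BC with BD:DC = 1/3:2/3]
2. D_y = 5/3  [D divides BC with BD:DC = 1/3:2/3]
   → D = (4/3, 5/3)
3. E_x = -7  [2·signedArea(EDA) = -140/3 ∩ 2·signedArea(DCE) = 140/3]
4. E_y = 1  [2·signedArea(EDA) = -140/3 ∩ 2·signedArea(DCE) = 140/3]
   → E = (-7, 1)

D = (4/3, 5/3)
E = (-7, 1)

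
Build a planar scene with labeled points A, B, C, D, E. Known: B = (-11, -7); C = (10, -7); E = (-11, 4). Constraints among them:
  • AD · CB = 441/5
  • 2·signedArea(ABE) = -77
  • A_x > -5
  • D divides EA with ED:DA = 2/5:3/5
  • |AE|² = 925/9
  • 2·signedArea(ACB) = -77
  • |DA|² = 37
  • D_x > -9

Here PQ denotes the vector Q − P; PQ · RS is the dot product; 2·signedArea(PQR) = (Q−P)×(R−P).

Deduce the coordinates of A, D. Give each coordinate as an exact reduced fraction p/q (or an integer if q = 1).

A = (-4, -10/3)
D = (-41/5, 16/15)

1. A_x = -4  [2·signedArea(ACB) = -77 ∩ 2·signedArea(ABE) = -77]
2. A_y = -10/3  [2·signedArea(ACB) = -77 ∩ 2·signedArea(ABE) = -77]
   → A = (-4, -10/3)
3. D_x = -41/5  [D divides EA with ED:DA = 2/5:3/5]
4. D_y = 16/15  [D divides EA with ED:DA = 2/5:3/5]
   → D = (-41/5, 16/15)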